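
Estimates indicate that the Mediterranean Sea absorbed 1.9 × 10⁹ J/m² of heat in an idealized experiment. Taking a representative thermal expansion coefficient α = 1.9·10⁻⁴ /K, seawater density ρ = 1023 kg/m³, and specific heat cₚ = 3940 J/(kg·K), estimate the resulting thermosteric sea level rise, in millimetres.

Δh = αQ/(ρcₚ) = 1.9×10⁻⁴ × 1.9×10⁹ / (1023 × 3940) ≈ 0.089564 m

Δh = 89.6 mm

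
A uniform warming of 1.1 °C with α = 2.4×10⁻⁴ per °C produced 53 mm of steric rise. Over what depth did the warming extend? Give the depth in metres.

H ≈ 201 m

H = Δh/(αΔT) = 0.053 / (2.4×10⁻⁴ × 1.1) ≈ 200.8 m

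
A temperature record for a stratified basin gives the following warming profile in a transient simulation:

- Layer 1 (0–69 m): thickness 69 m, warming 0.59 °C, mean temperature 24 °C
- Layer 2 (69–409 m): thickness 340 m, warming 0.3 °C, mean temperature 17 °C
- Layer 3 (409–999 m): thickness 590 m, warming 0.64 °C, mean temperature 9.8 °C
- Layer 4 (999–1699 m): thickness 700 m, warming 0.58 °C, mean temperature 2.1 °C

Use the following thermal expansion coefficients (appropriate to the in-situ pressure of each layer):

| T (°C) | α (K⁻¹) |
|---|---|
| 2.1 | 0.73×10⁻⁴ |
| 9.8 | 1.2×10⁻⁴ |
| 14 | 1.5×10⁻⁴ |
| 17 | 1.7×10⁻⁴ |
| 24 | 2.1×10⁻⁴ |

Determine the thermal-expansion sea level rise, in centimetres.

Layer 1 at 24 °C → α = 2.1×10⁻⁴ K⁻¹
Layer 2 at 17 °C → α = 1.7×10⁻⁴ K⁻¹
Layer 3 at 9.8 °C → α = 1.2×10⁻⁴ K⁻¹
Layer 4 at 2.1 °C → α = 0.73×10⁻⁴ K⁻¹
69 × 2.1×10⁻⁴ × 0.59 = 0.0085491 m
Layer 2: 1.7×10⁻⁴ × 340 × 0.3 = 0.01734 m
409–999 m: 590 × 1.2×10⁻⁴ × 0.64 = 0.045312 m
Layer 4: 0.73×10⁻⁴ × 700 × 0.58 = 0.029638 m
Δh = 0.0085491 + 0.01734 + 0.045312 + 0.029638 = 0.1008391 m

10.1 cm of thermosteric rise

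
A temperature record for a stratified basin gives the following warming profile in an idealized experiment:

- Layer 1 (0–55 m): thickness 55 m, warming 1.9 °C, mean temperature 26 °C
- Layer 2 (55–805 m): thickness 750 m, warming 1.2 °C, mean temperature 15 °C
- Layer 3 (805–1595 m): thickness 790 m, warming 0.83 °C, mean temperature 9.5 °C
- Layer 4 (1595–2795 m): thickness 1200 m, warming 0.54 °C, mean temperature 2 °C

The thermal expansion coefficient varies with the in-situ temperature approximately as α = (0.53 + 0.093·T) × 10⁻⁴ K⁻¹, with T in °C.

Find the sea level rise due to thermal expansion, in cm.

34 cm

Layer 1: α = (0.53 + 0.093×26)×10⁻⁴ = 2.948×10⁻⁴ K⁻¹
Layer 2: α = (0.53 + 0.093×15)×10⁻⁴ = 1.925×10⁻⁴ K⁻¹
Layer 3: α = (0.53 + 0.093×9.5)×10⁻⁴ = 1.4135×10⁻⁴ K⁻¹
Layer 4: α = (0.53 + 0.093×2)×10⁻⁴ = 0.716×10⁻⁴ K⁻¹
Layer 1: 1.9 × 55 × 2.948×10⁻⁴ = 0.0308066 m
Layer 2: 750 × 1.925×10⁻⁴ × 1.2 = 0.17325 m
0.83 × 1.4135×10⁻⁴ × 790 = 0.092683195 m
1595–2795 m: 0.716×10⁻⁴ × 1200 × 0.54 = 0.0463968 m
Δh = 0.0308066 + 0.17325 + 0.092683195 + 0.0463968 = 0.343136595 m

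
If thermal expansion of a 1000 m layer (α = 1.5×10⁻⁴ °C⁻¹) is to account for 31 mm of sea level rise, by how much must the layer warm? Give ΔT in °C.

about 0.207 °C

ΔT = Δh/(αH) = 0.031 / (1.5×10⁻⁴ × 1000) ≈ 0.2067 °C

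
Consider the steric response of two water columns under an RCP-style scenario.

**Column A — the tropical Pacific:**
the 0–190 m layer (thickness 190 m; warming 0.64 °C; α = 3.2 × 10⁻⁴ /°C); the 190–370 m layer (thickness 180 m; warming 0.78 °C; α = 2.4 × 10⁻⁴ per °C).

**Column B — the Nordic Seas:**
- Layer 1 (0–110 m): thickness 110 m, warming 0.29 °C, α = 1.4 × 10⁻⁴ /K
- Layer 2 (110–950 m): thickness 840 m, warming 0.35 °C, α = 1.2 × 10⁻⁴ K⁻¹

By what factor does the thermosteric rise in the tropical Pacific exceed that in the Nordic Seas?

≈ 1.83×

A 0–190 m: 3.2×10⁻⁴ × 190 × 0.64 = 0.038912 m
A 190–370 m: 0.78 × 2.4×10⁻⁴ × 180 = 0.033696 m
A total: 0.072608 m
B Layer 1: 0.29 × 1.4×10⁻⁴ × 110 = 0.004466 m
B 110–950 m: 840 × 0.35 × 1.2×10⁻⁴ = 0.03528 m
B total: 0.039746 m
Ratio: 0.072608 / 0.039746 ≈ 1.827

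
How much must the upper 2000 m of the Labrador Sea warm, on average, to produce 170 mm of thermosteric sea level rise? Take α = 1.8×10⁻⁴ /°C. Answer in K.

about 0.472 K

ΔT = Δh/(αH) = 0.17 / (1.8×10⁻⁴ × 2000) ≈ 0.4722 K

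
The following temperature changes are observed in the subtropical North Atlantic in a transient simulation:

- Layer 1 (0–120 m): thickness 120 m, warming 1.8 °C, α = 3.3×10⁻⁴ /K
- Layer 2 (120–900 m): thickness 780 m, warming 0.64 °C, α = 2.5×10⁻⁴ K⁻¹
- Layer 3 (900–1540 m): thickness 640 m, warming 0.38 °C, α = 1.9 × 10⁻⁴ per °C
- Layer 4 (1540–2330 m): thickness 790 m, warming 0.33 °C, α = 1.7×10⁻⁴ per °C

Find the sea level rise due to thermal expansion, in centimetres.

28.7 cm of thermosteric rise

Layer 1: 120 × 1.8 × 3.3×10⁻⁴ = 0.07128 m
120–900 m: 780 × 2.5×10⁻⁴ × 0.64 = 0.12480 m
900–1540 m: 640 × 1.9×10⁻⁴ × 0.38 = 0.046208 m
0.33 × 790 × 1.7×10⁻⁴ = 0.044319 m
Δh = 0.07128 + 0.12480 + 0.046208 + 0.044319 = 0.286607 m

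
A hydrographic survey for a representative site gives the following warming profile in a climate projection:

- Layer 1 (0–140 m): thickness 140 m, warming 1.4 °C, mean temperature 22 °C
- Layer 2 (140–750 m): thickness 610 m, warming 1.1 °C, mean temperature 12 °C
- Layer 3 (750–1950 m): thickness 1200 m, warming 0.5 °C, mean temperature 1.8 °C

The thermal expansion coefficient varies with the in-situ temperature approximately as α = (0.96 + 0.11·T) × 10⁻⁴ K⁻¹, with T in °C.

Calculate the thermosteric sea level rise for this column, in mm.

Layer 1: α = (0.96 + 0.11×22)×10⁻⁴ = 3.38×10⁻⁴ K⁻¹
Layer 2: α = (0.96 + 0.11×12)×10⁻⁴ = 2.28×10⁻⁴ K⁻¹
Layer 3: α = (0.96 + 0.11×1.8)×10⁻⁴ = 1.158×10⁻⁴ K⁻¹
0–140 m: 140 × 3.38×10⁻⁴ × 1.4 = 0.066248 m
Layer 2: 610 × 2.28×10⁻⁴ × 1.1 = 0.152988 m
0.5 × 1.158×10⁻⁴ × 1200 = 0.06948 m
Δh = 0.066248 + 0.152988 + 0.06948 = 0.288716 m

about 289 mm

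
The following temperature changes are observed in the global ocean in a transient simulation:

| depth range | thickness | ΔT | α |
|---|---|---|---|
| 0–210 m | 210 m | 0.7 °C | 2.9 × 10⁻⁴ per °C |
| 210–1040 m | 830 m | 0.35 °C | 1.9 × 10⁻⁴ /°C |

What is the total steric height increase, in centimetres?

2.9×10⁻⁴ × 210 × 0.7 = 0.04263 m
210–1040 m: 830 × 1.9×10⁻⁴ × 0.35 = 0.055195 m
Δh = 0.04263 + 0.055195 = 0.097825 m

9.78 cm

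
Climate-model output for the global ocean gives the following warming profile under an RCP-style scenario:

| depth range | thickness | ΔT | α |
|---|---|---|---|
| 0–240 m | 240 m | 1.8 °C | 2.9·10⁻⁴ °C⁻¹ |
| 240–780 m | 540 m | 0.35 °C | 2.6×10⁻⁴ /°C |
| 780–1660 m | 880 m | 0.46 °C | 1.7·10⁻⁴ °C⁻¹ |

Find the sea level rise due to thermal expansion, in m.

0–240 m: 2.9×10⁻⁴ × 1.8 × 240 = 0.12528 m
Layer 2: 0.35 × 540 × 2.6×10⁻⁴ = 0.04914 m
Layer 3: 0.46 × 1.7×10⁻⁴ × 880 = 0.068816 m
Δh = 0.12528 + 0.04914 + 0.068816 = 0.243236 m

about 0.243 m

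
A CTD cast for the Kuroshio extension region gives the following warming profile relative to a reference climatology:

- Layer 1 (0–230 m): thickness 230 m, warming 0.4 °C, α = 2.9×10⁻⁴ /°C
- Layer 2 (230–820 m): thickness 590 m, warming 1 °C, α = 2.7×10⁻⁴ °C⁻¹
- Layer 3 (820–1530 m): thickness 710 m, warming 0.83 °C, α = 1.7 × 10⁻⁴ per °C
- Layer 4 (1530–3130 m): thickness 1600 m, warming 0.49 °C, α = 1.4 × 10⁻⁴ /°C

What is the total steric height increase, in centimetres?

Layer 1: 230 × 2.9×10⁻⁴ × 0.4 = 0.02668 m
Layer 2: 2.7×10⁻⁴ × 1 × 590 = 0.15930 m
Layer 3: 1.7×10⁻⁴ × 710 × 0.83 = 0.100181 m
Layer 4: 1.4×10⁻⁴ × 0.49 × 1600 = 0.10976 m
Δh = 0.02668 + 0.15930 + 0.100181 + 0.10976 = 0.395921 m

Δh ≈ 40 cm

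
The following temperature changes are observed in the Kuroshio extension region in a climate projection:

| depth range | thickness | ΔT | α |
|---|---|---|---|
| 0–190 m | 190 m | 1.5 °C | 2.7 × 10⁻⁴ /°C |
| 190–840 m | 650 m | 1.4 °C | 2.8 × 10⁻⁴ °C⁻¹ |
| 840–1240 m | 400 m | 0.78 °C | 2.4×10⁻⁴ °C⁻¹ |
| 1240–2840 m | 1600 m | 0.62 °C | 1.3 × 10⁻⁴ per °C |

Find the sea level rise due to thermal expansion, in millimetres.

190 × 1.5 × 2.7×10⁻⁴ = 0.07695 m
190–840 m: 2.8×10⁻⁴ × 1.4 × 650 = 0.25480 m
0.78 × 400 × 2.4×10⁻⁴ = 0.07488 m
Layer 4: 0.62 × 1.3×10⁻⁴ × 1600 = 0.12896 m
Δh = 0.07695 + 0.25480 + 0.07488 + 0.12896 = 0.53559 m ≈ 540 mm

about 540 mm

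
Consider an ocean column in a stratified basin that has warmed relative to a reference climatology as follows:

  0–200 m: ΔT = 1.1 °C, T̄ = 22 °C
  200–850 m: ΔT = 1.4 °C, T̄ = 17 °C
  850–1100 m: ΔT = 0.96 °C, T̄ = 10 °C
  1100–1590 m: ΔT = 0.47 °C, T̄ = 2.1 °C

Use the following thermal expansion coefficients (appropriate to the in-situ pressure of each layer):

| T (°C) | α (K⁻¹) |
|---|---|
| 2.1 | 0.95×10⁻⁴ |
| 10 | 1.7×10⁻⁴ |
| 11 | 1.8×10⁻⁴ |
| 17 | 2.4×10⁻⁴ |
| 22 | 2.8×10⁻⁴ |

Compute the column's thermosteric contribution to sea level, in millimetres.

Layer 1 at 22 °C → α = 2.8×10⁻⁴ K⁻¹
Layer 2 at 17 °C → α = 2.4×10⁻⁴ K⁻¹
Layer 3 at 10 °C → α = 1.7×10⁻⁴ K⁻¹
Layer 4 at 2.1 °C → α = 0.95×10⁻⁴ K⁻¹
0–200 m: 200 × 2.8×10⁻⁴ × 1.1 = 0.06160 m
650 × 1.4 × 2.4×10⁻⁴ = 0.21840 m
850–1100 m: 1.7×10⁻⁴ × 0.96 × 250 = 0.04080 m
Layer 4: 490 × 0.47 × 0.95×10⁻⁴ = 0.0218785 m
Δh = 0.06160 + 0.21840 + 0.04080 + 0.0218785 = 0.3426785 m ≈ 343 mm

343 mm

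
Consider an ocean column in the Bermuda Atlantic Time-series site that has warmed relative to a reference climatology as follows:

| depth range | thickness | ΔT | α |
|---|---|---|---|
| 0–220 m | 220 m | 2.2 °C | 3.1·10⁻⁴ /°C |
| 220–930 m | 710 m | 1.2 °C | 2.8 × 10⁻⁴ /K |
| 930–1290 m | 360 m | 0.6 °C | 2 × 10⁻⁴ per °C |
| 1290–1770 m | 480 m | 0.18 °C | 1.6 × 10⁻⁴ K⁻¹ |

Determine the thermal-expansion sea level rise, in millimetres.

Layer 1: 3.1×10⁻⁴ × 2.2 × 220 = 0.15004 m
Layer 2: 710 × 1.2 × 2.8×10⁻⁴ = 0.23856 m
360 × 0.6 × 2×10⁻⁴ = 0.04320 m
0.18 × 480 × 1.6×10⁻⁴ = 0.013824 m
Δh = 0.15004 + 0.23856 + 0.04320 + 0.013824 = 0.445624 m ≈ 446 mm

Δh ≈ 446 mm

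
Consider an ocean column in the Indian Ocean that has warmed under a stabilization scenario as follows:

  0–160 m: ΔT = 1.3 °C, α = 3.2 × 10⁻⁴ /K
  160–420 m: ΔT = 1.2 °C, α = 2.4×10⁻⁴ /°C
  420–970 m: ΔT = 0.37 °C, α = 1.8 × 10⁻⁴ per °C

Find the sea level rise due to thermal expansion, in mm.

Δh = 178 mm

Layer 1: 160 × 3.2×10⁻⁴ × 1.3 = 0.06656 m
160–420 m: 2.4×10⁻⁴ × 1.2 × 260 = 0.07488 m
Layer 3: 550 × 1.8×10⁻⁴ × 0.37 = 0.03663 m
Δh = 0.06656 + 0.07488 + 0.03663 = 0.17807 m ≈ 178 mm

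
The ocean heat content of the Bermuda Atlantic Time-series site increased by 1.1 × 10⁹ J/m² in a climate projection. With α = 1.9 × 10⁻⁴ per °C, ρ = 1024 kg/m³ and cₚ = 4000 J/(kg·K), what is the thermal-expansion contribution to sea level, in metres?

Δh = αQ/(ρcₚ) = 1.9×10⁻⁴ × 1.1×10⁹ / (1024 × 4000) ≈ 0.051025 m

0.0510 m of thermosteric rise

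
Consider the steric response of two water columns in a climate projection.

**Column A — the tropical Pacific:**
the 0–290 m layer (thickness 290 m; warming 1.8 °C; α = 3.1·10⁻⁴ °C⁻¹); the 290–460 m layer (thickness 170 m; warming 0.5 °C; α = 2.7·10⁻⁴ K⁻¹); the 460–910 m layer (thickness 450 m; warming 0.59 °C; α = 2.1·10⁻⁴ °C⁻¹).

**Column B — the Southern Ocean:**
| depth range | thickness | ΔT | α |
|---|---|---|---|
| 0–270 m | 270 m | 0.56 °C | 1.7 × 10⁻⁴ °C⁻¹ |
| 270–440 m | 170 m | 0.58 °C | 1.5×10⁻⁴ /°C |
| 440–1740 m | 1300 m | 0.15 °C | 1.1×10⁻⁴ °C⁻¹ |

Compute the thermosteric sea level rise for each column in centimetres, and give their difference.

Δh_A ≈ 24.1 cm, Δh_B ≈ 6.19 cm; difference ≈ 17.9 cm

A Layer 1: 3.1×10⁻⁴ × 1.8 × 290 = 0.16182 m
A 290–460 m: 170 × 0.5 × 2.7×10⁻⁴ = 0.02295 m
A 450 × 0.59 × 2.1×10⁻⁴ = 0.055755 m
A total: 0.240525 m
B Layer 1: 1.7×10⁻⁴ × 270 × 0.56 = 0.025704 m
B Layer 2: 170 × 0.58 × 1.5×10⁻⁴ = 0.01479 m
B 440–1740 m: 0.15 × 1.1×10⁻⁴ × 1300 = 0.02145 m
B total: 0.061944 m
Difference: 0.240525 − 0.061944 = 0.178581 m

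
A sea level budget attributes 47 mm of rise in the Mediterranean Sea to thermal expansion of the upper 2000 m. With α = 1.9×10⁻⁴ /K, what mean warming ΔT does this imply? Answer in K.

ΔT = Δh/(αH) = 0.047 / (1.9×10⁻⁴ × 2000) ≈ 0.1237 K

0.124 K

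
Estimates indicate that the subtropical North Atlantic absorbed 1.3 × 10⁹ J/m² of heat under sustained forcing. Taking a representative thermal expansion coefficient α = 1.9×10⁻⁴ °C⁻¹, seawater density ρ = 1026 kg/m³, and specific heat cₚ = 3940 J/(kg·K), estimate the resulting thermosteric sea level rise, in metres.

Δh ≈ 0.0611 m

Δh = αQ/(ρcₚ) = 1.9×10⁻⁴ × 1.3×10⁹ / (1026 × 3940) ≈ 0.061102 m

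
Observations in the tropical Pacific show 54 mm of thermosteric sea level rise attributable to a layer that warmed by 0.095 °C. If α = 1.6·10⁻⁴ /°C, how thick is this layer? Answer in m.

H = Δh/(αΔT) = 0.054 / (1.6×10⁻⁴ × 0.095) ≈ 3553 m

H ≈ 3550 m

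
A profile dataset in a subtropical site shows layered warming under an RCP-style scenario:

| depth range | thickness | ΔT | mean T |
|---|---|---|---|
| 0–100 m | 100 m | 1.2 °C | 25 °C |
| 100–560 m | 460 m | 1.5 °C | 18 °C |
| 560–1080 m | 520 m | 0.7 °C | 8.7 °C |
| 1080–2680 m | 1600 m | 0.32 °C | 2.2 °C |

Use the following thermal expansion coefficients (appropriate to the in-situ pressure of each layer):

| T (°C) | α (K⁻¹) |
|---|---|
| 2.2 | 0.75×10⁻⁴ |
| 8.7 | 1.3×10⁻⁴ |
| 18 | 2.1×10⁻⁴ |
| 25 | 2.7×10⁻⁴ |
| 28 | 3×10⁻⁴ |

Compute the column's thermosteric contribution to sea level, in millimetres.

Layer 1 at 25 °C → α = 2.7×10⁻⁴ K⁻¹
Layer 2 at 18 °C → α = 2.1×10⁻⁴ K⁻¹
Layer 3 at 8.7 °C → α = 1.3×10⁻⁴ K⁻¹
Layer 4 at 2.2 °C → α = 0.75×10⁻⁴ K⁻¹
Layer 1: 100 × 1.2 × 2.7×10⁻⁴ = 0.03240 m
100–560 m: 2.1×10⁻⁴ × 1.5 × 460 = 0.14490 m
Layer 3: 520 × 1.3×10⁻⁴ × 0.7 = 0.04732 m
1080–2680 m: 0.75×10⁻⁴ × 1600 × 0.32 = 0.03840 m
Δh = 0.03240 + 0.14490 + 0.04732 + 0.03840 = 0.26302 m

Δh ≈ 263 mm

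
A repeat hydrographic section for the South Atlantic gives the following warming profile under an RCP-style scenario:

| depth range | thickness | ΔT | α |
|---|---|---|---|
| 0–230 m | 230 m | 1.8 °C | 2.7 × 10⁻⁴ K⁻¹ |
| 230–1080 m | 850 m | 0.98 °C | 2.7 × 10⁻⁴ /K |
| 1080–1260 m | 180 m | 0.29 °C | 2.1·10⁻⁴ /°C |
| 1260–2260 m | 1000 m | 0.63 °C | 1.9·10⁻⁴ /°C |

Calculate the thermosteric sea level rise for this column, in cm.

46.7 cm of thermosteric rise

0–230 m: 230 × 2.7×10⁻⁴ × 1.8 = 0.11178 m
230–1080 m: 850 × 0.98 × 2.7×10⁻⁴ = 0.22491 m
Layer 3: 2.1×10⁻⁴ × 0.29 × 180 = 0.010962 m
Layer 4: 1000 × 0.63 × 1.9×10⁻⁴ = 0.11970 m
Δh = 0.11178 + 0.22491 + 0.010962 + 0.11970 = 0.467352 m ≈ 46.7 cm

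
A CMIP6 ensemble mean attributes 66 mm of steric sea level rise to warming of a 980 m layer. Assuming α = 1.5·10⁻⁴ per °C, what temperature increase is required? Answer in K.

ΔT = Δh/(αH) = 0.066 / (1.5×10⁻⁴ × 980) ≈ 0.4490 K

about 0.449 K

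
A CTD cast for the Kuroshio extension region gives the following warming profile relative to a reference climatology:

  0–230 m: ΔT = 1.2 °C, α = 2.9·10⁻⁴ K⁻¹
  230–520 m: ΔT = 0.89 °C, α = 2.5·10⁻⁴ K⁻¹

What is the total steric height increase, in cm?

about 14 cm

1.2 × 230 × 2.9×10⁻⁴ = 0.08004 m
290 × 2.5×10⁻⁴ × 0.89 = 0.064525 m
Δh = 0.08004 + 0.064525 = 0.144565 m ≈ 14 cm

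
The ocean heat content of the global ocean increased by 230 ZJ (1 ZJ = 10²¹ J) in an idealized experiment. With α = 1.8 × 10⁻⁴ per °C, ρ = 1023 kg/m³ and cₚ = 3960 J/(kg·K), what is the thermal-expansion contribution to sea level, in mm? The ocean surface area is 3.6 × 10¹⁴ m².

Per unit area: Q = 230×10²¹ / (3.6×10¹⁴) ≈ 6.389×10⁸ J/m²
Δh = αQ/(ρcₚ) = 1.8×10⁻⁴ × 6.389×10⁸ / (1023 × 3960) ≈ 0.028388 m

Δh ≈ 28.4 mm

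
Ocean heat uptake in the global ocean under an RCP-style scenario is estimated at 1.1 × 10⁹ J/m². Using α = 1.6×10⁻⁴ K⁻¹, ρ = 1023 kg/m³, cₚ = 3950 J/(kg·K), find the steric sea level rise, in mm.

Δh = αQ/(ρcₚ) = 1.6×10⁻⁴ × 1.1×10⁹ / (1023 × 3950) ≈ 0.043555 m

about 43.6 mm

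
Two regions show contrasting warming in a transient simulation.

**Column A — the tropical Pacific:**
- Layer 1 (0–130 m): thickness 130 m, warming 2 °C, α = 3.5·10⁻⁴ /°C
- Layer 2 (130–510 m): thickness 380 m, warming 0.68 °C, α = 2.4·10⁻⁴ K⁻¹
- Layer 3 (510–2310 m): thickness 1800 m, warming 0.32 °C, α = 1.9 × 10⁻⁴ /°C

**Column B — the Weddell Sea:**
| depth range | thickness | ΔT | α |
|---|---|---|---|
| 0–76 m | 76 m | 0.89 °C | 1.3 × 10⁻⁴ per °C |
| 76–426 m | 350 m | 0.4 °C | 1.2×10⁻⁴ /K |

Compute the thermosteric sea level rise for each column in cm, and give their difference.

Δh_A ≈ 26.2 cm, Δh_B ≈ 2.56 cm; difference ≈ 23.7 cm

A 0–130 m: 130 × 2 × 3.5×10⁻⁴ = 0.09100 m
A 380 × 2.4×10⁻⁴ × 0.68 = 0.062016 m
A 510–2310 m: 1800 × 1.9×10⁻⁴ × 0.32 = 0.10944 m
A total: 0.262456 m
B 76 × 0.89 × 1.3×10⁻⁴ = 0.0087932 m
B 1.2×10⁻⁴ × 0.4 × 350 = 0.01680 m
B total: 0.0255932 m
Difference: 0.262456 − 0.0255932 = 0.2368628 m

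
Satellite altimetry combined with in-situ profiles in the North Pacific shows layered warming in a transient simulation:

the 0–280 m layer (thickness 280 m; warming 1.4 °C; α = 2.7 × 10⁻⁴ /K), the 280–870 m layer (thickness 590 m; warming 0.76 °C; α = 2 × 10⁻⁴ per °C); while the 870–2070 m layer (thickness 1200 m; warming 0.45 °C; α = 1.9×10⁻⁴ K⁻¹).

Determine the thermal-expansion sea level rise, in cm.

29.8 cm

1.4 × 2.7×10⁻⁴ × 280 = 0.10584 m
590 × 2×10⁻⁴ × 0.76 = 0.08968 m
Layer 3: 1200 × 0.45 × 1.9×10⁻⁴ = 0.10260 m
Δh = 0.10584 + 0.08968 + 0.10260 = 0.29812 m ≈ 29.8 cm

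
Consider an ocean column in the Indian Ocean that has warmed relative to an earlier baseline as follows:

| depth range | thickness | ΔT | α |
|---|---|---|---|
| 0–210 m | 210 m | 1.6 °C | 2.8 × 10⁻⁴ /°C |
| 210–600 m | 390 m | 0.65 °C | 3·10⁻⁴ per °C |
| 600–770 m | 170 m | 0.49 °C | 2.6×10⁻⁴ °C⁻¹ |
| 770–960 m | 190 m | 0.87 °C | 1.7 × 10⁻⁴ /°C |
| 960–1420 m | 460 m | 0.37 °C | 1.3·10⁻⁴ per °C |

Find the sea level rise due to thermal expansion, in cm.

Layer 1: 210 × 2.8×10⁻⁴ × 1.6 = 0.09408 m
0.65 × 390 × 3×10⁻⁴ = 0.07605 m
600–770 m: 2.6×10⁻⁴ × 0.49 × 170 = 0.021658 m
770–960 m: 190 × 1.7×10⁻⁴ × 0.87 = 0.028101 m
960–1420 m: 0.37 × 460 × 1.3×10⁻⁴ = 0.022126 m
Δh = 0.09408 + 0.07605 + 0.021658 + 0.028101 + 0.022126 = 0.242015 m

Δh = 24.2 cm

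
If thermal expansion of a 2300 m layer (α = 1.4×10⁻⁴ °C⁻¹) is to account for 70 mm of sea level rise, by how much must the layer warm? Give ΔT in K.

about 0.22 K

ΔT = Δh/(αH) = 0.07 / (1.4×10⁻⁴ × 2300) ≈ 0.2174 K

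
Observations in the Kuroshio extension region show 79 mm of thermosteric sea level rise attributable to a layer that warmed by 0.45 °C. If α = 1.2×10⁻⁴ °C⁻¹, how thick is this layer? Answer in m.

H = Δh/(αΔT) = 0.079 / (1.2×10⁻⁴ × 0.45) ≈ 1463 m

H ≈ 1500 m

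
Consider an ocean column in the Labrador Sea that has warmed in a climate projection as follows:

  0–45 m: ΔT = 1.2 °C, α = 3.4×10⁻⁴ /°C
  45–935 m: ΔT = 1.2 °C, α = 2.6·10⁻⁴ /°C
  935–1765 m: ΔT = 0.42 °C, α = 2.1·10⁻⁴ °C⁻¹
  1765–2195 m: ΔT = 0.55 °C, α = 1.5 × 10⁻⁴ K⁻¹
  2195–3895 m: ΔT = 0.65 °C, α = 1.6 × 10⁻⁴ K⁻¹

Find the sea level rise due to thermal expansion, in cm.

0–45 m: 3.4×10⁻⁴ × 1.2 × 45 = 0.01836 m
45–935 m: 1.2 × 890 × 2.6×10⁻⁴ = 0.27768 m
935–1765 m: 2.1×10⁻⁴ × 0.42 × 830 = 0.073206 m
1.5×10⁻⁴ × 0.55 × 430 = 0.035475 m
Layer 5: 1700 × 1.6×10⁻⁴ × 0.65 = 0.17680 m
Δh = 0.01836 + 0.27768 + 0.073206 + 0.035475 + 0.17680 = 0.581521 m

58 cm of thermosteric rise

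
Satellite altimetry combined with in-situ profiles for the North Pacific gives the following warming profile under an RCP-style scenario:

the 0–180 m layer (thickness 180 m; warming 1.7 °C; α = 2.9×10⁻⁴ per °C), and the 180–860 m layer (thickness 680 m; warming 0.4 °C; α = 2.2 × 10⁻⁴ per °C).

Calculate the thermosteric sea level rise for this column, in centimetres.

180 × 2.9×10⁻⁴ × 1.7 = 0.08874 m
180–860 m: 680 × 2.2×10⁻⁴ × 0.4 = 0.05984 m
Δh = 0.08874 + 0.05984 = 0.14858 m

Δh ≈ 14.9 cm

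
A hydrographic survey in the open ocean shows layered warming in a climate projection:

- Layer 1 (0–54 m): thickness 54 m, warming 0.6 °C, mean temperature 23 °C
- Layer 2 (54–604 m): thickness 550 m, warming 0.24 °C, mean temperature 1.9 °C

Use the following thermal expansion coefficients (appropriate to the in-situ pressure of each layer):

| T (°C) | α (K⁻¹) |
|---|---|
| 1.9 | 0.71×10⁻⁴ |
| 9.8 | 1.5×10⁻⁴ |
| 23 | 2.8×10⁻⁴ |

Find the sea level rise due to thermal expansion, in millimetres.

18.4 mm of thermosteric rise

Layer 1 at 23 °C → α = 2.8×10⁻⁴ K⁻¹
Layer 2 at 1.9 °C → α = 0.71×10⁻⁴ K⁻¹
0.6 × 2.8×10⁻⁴ × 54 = 0.009072 m
Layer 2: 0.24 × 550 × 0.71×10⁻⁴ = 0.009372 m
Δh = 0.009072 + 0.009372 = 0.018444 m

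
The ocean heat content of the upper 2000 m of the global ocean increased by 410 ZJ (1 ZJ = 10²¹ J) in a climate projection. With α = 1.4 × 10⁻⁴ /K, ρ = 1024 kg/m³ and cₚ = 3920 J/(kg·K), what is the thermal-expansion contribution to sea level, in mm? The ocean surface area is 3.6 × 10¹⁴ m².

Δh = 40 mm

Per unit area: Q = 410×10²¹ / (3.6×10¹⁴) ≈ 1.139×10⁹ J/m²
Δh = αQ/(ρcₚ) = 1.4×10⁻⁴ × 1.139×10⁹ / (1024 × 3920) ≈ 0.039725 m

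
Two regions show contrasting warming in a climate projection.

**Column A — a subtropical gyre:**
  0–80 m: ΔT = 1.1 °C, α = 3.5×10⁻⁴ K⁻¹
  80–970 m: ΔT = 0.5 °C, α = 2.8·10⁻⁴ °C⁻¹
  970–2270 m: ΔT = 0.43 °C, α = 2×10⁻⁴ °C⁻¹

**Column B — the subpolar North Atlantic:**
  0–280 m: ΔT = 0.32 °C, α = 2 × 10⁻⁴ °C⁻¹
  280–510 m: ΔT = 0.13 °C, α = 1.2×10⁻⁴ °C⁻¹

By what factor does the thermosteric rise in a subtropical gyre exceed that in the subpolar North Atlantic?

A 1.1 × 80 × 3.5×10⁻⁴ = 0.03080 m
A Layer 2: 890 × 2.8×10⁻⁴ × 0.5 = 0.12460 m
A Layer 3: 2×10⁻⁴ × 0.43 × 1300 = 0.11180 m
A total: 0.26720 m
B 0.32 × 2×10⁻⁴ × 280 = 0.01792 m
B Layer 2: 0.13 × 230 × 1.2×10⁻⁴ = 0.003588 m
B total: 0.021508 m
Ratio: 0.26720 / 0.021508 ≈ 12.42

a factor of 12.4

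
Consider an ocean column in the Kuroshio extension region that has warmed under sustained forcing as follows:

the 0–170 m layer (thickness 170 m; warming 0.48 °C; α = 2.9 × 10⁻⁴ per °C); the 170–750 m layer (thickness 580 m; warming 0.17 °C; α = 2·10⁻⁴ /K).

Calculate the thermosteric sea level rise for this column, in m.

Δh ≈ 0.0434 m

Layer 1: 0.48 × 2.9×10⁻⁴ × 170 = 0.023664 m
Layer 2: 0.17 × 580 × 2×10⁻⁴ = 0.01972 m
Δh = 0.023664 + 0.01972 = 0.043384 m ≈ 0.0434 m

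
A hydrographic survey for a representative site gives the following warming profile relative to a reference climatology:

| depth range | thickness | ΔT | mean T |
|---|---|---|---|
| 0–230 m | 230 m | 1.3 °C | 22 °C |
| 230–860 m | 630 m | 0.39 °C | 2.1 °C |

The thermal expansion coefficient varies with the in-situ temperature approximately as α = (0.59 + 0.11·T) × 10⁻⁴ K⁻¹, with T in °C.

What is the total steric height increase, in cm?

Layer 1: α = (0.59 + 0.11×22)×10⁻⁴ = 3.01×10⁻⁴ K⁻¹
Layer 2: α = (0.59 + 0.11×2.1)×10⁻⁴ = 0.821×10⁻⁴ K⁻¹
3.01×10⁻⁴ × 230 × 1.3 = 0.089999 m
0.821×10⁻⁴ × 0.39 × 630 = 0.02017197 m
Δh = 0.089999 + 0.02017197 = 0.11017097 m

Δh ≈ 11.0 cm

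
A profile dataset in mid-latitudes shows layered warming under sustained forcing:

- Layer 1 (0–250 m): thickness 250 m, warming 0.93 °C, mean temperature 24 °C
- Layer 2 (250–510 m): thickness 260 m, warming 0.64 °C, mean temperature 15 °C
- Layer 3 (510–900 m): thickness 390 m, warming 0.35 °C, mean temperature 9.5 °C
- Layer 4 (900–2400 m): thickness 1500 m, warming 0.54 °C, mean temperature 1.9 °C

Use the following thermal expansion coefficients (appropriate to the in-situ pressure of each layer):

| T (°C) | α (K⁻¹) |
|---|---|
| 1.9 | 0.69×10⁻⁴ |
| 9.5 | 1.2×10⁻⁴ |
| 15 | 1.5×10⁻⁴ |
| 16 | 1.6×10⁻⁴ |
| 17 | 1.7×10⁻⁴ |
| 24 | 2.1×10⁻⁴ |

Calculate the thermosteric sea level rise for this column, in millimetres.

146 mm

Layer 1 at 24 °C → α = 2.1×10⁻⁴ K⁻¹
Layer 2 at 15 °C → α = 1.5×10⁻⁴ K⁻¹
Layer 3 at 9.5 °C → α = 1.2×10⁻⁴ K⁻¹
Layer 4 at 1.9 °C → α = 0.69×10⁻⁴ K⁻¹
0–250 m: 0.93 × 250 × 2.1×10⁻⁴ = 0.048825 m
Layer 2: 260 × 1.5×10⁻⁴ × 0.64 = 0.02496 m
0.35 × 390 × 1.2×10⁻⁴ = 0.01638 m
900–2400 m: 1500 × 0.54 × 0.69×10⁻⁴ = 0.05589 m
Δh = 0.048825 + 0.02496 + 0.01638 + 0.05589 = 0.146055 m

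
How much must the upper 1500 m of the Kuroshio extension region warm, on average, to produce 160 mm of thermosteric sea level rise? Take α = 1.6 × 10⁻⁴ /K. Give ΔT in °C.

0.667 °C

ΔT = Δh/(αH) = 0.16 / (1.6×10⁻⁴ × 1500) ≈ 0.6667 °C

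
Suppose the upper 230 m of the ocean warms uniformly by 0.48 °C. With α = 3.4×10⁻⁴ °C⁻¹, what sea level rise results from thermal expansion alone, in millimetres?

Δh ≈ 38 mm

Δh = αΔT·H = 3.4×10⁻⁴ × 0.48 × 230 = 0.037536 m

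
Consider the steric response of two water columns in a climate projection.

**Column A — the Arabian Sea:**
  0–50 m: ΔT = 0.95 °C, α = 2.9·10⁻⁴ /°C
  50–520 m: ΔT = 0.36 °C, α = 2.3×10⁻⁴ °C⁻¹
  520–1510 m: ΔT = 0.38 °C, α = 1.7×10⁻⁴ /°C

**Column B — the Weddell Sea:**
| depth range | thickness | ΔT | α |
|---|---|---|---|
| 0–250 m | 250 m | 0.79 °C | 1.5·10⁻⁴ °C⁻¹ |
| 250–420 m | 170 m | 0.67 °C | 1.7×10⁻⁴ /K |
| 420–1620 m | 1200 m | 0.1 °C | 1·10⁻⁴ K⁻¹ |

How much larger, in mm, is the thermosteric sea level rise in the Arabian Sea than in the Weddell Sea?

55.7 mm

A 2.9×10⁻⁴ × 0.95 × 50 = 0.013775 m
A Layer 2: 470 × 0.36 × 2.3×10⁻⁴ = 0.038916 m
A Layer 3: 990 × 0.38 × 1.7×10⁻⁴ = 0.063954 m
A total: 0.116645 m
B 0–250 m: 0.79 × 1.5×10⁻⁴ × 250 = 0.029625 m
B Layer 2: 0.67 × 170 × 1.7×10⁻⁴ = 0.019363 m
B Layer 3: 1200 × 1×10⁻⁴ × 0.1 = 0.01200 m
B total: 0.060988 m
Difference: 0.116645 − 0.060988 = 0.055657 m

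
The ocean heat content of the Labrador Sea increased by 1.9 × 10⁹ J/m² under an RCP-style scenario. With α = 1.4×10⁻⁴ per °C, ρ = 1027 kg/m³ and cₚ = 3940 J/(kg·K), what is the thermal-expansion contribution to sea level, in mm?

65.7 mm

Δh = αQ/(ρcₚ) = 1.4×10⁻⁴ × 1.9×10⁹ / (1027 × 3940) ≈ 0.065738 m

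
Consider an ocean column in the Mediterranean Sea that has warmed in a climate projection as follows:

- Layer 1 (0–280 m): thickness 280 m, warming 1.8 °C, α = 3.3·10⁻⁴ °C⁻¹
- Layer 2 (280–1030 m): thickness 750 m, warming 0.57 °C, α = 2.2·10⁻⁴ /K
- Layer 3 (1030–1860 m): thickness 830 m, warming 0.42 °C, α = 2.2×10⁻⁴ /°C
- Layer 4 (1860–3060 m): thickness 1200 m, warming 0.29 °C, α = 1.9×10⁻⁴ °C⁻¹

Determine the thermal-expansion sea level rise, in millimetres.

Layer 1: 280 × 3.3×10⁻⁴ × 1.8 = 0.16632 m
280–1030 m: 0.57 × 2.2×10⁻⁴ × 750 = 0.09405 m
1030–1860 m: 2.2×10⁻⁴ × 830 × 0.42 = 0.076692 m
Layer 4: 0.29 × 1200 × 1.9×10⁻⁴ = 0.06612 m
Δh = 0.16632 + 0.09405 + 0.076692 + 0.06612 = 0.403182 m ≈ 403 mm

403 mm of thermosteric rise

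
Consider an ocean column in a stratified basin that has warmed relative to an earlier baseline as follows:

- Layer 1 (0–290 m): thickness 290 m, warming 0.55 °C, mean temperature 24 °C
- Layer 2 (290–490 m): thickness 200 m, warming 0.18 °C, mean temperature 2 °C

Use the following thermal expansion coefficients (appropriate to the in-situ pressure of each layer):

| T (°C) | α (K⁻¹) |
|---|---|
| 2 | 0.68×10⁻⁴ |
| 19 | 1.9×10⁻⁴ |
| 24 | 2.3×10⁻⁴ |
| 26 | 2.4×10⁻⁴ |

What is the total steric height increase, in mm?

Layer 1 at 24 °C → α = 2.3×10⁻⁴ K⁻¹
Layer 2 at 2 °C → α = 0.68×10⁻⁴ K⁻¹
Layer 1: 290 × 0.55 × 2.3×10⁻⁴ = 0.036685 m
Layer 2: 0.18 × 200 × 0.68×10⁻⁴ = 0.002448 m
Δh = 0.036685 + 0.002448 = 0.039133 m ≈ 39.1 mm

Δh = 39.1 mm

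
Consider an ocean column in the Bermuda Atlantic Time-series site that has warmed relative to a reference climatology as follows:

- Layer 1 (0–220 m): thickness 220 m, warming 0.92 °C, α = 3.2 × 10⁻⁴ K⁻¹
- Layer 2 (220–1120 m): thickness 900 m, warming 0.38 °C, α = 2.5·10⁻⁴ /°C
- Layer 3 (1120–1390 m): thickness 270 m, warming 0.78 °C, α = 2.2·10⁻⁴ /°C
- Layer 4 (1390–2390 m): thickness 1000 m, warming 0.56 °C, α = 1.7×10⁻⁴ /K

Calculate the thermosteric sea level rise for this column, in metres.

0.292 m of thermosteric rise

Layer 1: 0.92 × 3.2×10⁻⁴ × 220 = 0.064768 m
Layer 2: 900 × 0.38 × 2.5×10⁻⁴ = 0.08550 m
1120–1390 m: 0.78 × 2.2×10⁻⁴ × 270 = 0.046332 m
1390–2390 m: 1.7×10⁻⁴ × 0.56 × 1000 = 0.09520 m
Δh = 0.064768 + 0.08550 + 0.046332 + 0.09520 = 0.29180 m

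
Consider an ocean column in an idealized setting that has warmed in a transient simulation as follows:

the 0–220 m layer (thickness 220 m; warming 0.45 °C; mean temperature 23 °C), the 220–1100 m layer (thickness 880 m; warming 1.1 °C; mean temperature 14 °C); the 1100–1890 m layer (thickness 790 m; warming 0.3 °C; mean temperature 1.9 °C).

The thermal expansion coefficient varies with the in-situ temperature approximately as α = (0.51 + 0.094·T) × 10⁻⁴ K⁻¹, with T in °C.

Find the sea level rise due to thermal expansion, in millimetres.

Layer 1: α = (0.51 + 0.094×23)×10⁻⁴ = 2.672×10⁻⁴ K⁻¹
Layer 2: α = (0.51 + 0.094×14)×10⁻⁴ = 1.826×10⁻⁴ K⁻¹
Layer 3: α = (0.51 + 0.094×1.9)×10⁻⁴ = 0.6886×10⁻⁴ K⁻¹
0–220 m: 2.672×10⁻⁴ × 220 × 0.45 = 0.0264528 m
220–1100 m: 880 × 1.1 × 1.826×10⁻⁴ = 0.1767568 m
1100–1890 m: 0.3 × 790 × 0.6886×10⁻⁴ = 0.01631982 m
Δh = 0.0264528 + 0.1767568 + 0.01631982 = 0.21952942 m

Δh ≈ 220 mm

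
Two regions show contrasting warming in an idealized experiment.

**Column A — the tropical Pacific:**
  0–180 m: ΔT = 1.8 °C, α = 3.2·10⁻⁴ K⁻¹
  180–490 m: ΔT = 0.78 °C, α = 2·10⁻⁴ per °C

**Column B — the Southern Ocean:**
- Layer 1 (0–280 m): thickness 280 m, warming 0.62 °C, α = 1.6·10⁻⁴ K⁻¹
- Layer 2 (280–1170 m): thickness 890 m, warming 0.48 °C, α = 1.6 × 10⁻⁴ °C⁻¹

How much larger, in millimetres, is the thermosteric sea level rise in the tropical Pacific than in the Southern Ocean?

A 180 × 1.8 × 3.2×10⁻⁴ = 0.10368 m
A 180–490 m: 0.78 × 2×10⁻⁴ × 310 = 0.04836 m
A total: 0.15204 m
B 0–280 m: 0.62 × 280 × 1.6×10⁻⁴ = 0.027776 m
B 890 × 0.48 × 1.6×10⁻⁴ = 0.068352 m
B total: 0.096128 m
Difference: 0.15204 − 0.096128 = 0.055912 m

Δh_A − Δh_B ≈ 56 mm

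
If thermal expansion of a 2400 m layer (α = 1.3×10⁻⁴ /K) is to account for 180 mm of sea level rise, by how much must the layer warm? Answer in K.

about 0.577 K

ΔT = Δh/(αH) = 0.18 / (1.3×10⁻⁴ × 2400) ≈ 0.5769 K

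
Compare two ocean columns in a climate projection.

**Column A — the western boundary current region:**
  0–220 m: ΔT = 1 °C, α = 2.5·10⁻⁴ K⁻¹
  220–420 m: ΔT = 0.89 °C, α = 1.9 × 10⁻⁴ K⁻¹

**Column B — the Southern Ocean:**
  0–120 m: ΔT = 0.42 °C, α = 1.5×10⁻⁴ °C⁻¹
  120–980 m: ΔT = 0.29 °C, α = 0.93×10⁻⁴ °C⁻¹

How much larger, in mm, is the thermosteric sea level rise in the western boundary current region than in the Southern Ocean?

A 0–220 m: 2.5×10⁻⁴ × 1 × 220 = 0.05500 m
A 220–420 m: 1.9×10⁻⁴ × 200 × 0.89 = 0.03382 m
A total: 0.08882 m
B 0–120 m: 120 × 0.42 × 1.5×10⁻⁴ = 0.00756 m
B 120–980 m: 860 × 0.93×10⁻⁴ × 0.29 = 0.0231942 m
B total: 0.0307542 m
Difference: 0.08882 − 0.0307542 = 0.0580658 m

58 mm larger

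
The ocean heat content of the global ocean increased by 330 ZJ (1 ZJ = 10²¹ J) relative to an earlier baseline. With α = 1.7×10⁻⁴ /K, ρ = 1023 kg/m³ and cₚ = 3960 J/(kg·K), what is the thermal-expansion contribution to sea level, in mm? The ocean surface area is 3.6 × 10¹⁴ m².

Per unit area: Q = 330×10²¹ / (3.6×10¹⁴) ≈ 9.167×10⁸ J/m²
Δh = αQ/(ρcₚ) = 1.7×10⁻⁴ × 9.167×10⁸ / (1023 × 3960) ≈ 0.038469 m

Δh = 38.5 mm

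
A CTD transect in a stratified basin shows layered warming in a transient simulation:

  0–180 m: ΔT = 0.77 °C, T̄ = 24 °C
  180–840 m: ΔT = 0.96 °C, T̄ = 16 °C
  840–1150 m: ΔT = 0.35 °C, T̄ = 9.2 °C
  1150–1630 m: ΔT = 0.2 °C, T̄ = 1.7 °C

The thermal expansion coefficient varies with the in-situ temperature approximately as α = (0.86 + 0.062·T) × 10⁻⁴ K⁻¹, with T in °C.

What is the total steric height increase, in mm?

Layer 1: α = (0.86 + 0.062×24)×10⁻⁴ = 2.348×10⁻⁴ K⁻¹
Layer 2: α = (0.86 + 0.062×16)×10⁻⁴ = 1.852×10⁻⁴ K⁻¹
Layer 3: α = (0.86 + 0.062×9.2)×10⁻⁴ = 1.4304×10⁻⁴ K⁻¹
Layer 4: α = (0.86 + 0.062×1.7)×10⁻⁴ = 0.9654×10⁻⁴ K⁻¹
0–180 m: 180 × 0.77 × 2.348×10⁻⁴ = 0.03254328 m
1.852×10⁻⁴ × 0.96 × 660 = 0.11734272 m
840–1150 m: 0.35 × 1.4304×10⁻⁴ × 310 = 0.01551984 m
1150–1630 m: 0.9654×10⁻⁴ × 0.2 × 480 = 0.00926784 m
Δh = 0.03254328 + 0.11734272 + 0.01551984 + 0.00926784 = 0.17467368 m

about 175 mm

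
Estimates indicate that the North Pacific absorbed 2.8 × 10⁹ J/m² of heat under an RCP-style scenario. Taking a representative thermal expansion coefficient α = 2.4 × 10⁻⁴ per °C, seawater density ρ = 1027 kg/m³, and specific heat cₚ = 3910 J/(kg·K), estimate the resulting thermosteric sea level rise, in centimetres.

Δh = αQ/(ρcₚ) = 2.4×10⁻⁴ × 2.8×10⁹ / (1027 × 3910) ≈ 0.16735 m

about 16.7 cm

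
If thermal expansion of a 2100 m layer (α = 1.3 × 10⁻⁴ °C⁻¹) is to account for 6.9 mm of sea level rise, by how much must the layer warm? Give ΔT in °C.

about 0.025 °C

ΔT = Δh/(αH) = 0.0069 / (1.3×10⁻⁴ × 2100) ≈ 0.02527 °C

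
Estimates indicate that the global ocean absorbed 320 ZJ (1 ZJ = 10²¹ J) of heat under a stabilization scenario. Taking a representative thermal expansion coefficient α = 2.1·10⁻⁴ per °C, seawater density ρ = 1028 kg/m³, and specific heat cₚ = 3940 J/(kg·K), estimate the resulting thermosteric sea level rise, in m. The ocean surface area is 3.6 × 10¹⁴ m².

Per unit area: Q = 320×10²¹ / (3.6×10¹⁴) ≈ 8.889×10⁸ J/m²
Δh = αQ/(ρcₚ) = 2.1×10⁻⁴ × 8.889×10⁸ / (1028 × 3940) ≈ 0.046087 m

about 0.0461 m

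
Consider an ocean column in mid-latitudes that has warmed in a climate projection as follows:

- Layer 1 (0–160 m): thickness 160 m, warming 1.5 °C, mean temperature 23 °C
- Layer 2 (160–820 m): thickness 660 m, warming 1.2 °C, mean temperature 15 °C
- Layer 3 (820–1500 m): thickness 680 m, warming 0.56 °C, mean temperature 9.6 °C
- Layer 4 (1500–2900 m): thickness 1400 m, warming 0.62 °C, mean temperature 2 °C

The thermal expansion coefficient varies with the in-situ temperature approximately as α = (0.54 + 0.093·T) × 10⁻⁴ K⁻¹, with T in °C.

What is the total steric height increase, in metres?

Layer 1: α = (0.54 + 0.093×23)×10⁻⁴ = 2.679×10⁻⁴ K⁻¹
Layer 2: α = (0.54 + 0.093×15)×10⁻⁴ = 1.935×10⁻⁴ K⁻¹
Layer 3: α = (0.54 + 0.093×9.6)×10⁻⁴ = 1.4328×10⁻⁴ K⁻¹
Layer 4: α = (0.54 + 0.093×2)×10⁻⁴ = 0.726×10⁻⁴ K⁻¹
Layer 1: 1.5 × 160 × 2.679×10⁻⁴ = 0.064296 m
Layer 2: 1.935×10⁻⁴ × 660 × 1.2 = 0.153252 m
0.56 × 1.4328×10⁻⁴ × 680 = 0.054561024 m
Layer 4: 0.726×10⁻⁴ × 0.62 × 1400 = 0.0630168 m
Δh = 0.064296 + 0.153252 + 0.054561024 + 0.0630168 = 0.335125824 m ≈ 0.335 m

Δh ≈ 0.335 m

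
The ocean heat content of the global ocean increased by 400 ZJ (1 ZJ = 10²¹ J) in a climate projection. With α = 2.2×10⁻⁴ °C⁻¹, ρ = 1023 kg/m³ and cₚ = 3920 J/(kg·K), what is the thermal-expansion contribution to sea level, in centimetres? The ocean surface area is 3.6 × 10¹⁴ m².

Per unit area: Q = 400×10²¹ / (3.6×10¹⁴) ≈ 1.111×10⁹ J/m²
Δh = αQ/(ρcₚ) = 2.2×10⁻⁴ × 1.111×10⁹ / (1023 × 3920) ≈ 0.06095 m

6.10 cm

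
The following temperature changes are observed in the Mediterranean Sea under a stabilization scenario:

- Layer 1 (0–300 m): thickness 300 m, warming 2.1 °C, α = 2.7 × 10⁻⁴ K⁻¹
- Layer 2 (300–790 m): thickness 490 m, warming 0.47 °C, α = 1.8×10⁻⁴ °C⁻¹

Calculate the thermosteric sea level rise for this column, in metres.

0.212 m of thermosteric rise

Layer 1: 300 × 2.7×10⁻⁴ × 2.1 = 0.17010 m
Layer 2: 0.47 × 490 × 1.8×10⁻⁴ = 0.041454 m
Δh = 0.17010 + 0.041454 = 0.211554 m ≈ 0.212 m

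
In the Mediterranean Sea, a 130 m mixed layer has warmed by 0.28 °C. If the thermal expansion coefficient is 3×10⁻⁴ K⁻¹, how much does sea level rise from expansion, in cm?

Δh = αΔT·H = 3×10⁻⁴ × 0.28 × 130 = 0.01092 m

Δh = 1.1 cm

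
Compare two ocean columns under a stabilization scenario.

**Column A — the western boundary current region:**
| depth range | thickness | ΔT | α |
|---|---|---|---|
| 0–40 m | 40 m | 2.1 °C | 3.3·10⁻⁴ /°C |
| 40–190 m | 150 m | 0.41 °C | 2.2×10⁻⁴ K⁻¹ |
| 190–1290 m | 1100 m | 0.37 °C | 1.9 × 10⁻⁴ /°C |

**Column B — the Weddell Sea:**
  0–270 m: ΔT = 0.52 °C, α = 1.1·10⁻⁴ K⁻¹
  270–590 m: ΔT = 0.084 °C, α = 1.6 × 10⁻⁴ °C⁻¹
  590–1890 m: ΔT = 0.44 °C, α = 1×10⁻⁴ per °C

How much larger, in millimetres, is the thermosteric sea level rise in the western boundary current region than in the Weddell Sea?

A 0–40 m: 2.1 × 40 × 3.3×10⁻⁴ = 0.02772 m
A 0.41 × 2.2×10⁻⁴ × 150 = 0.01353 m
A Layer 3: 1100 × 1.9×10⁻⁴ × 0.37 = 0.07733 m
A total: 0.11858 m
B Layer 1: 1.1×10⁻⁴ × 0.52 × 270 = 0.015444 m
B Layer 2: 1.6×10⁻⁴ × 320 × 0.084 = 0.0043008 m
B 1300 × 0.44 × 1×10⁻⁴ = 0.05720 m
B total: 0.0769448 m
Difference: 0.11858 − 0.0769448 = 0.0416352 m

42 mm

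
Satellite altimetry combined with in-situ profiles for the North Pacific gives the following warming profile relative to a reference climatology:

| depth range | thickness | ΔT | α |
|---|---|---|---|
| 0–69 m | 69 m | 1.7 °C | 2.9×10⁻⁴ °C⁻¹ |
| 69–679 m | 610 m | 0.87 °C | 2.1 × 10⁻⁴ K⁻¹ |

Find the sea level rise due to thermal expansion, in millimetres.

about 145 mm

0–69 m: 1.7 × 2.9×10⁻⁴ × 69 = 0.034017 m
Layer 2: 610 × 0.87 × 2.1×10⁻⁴ = 0.111447 m
Δh = 0.034017 + 0.111447 = 0.145464 m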